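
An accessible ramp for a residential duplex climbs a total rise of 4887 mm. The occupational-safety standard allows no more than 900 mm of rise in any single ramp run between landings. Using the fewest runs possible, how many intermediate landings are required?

4887 / 900 = 5.43, so 6 ramp runs are needed.
6 runs are separated by 5 intermediate landings.

5 intermediate landings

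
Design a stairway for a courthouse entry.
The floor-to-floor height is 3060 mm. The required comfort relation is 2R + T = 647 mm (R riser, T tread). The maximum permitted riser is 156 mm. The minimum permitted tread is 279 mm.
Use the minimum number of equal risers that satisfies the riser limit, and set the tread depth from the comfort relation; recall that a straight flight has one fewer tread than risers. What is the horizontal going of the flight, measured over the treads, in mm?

3060 / 156 = 19.615 → round up to 20 risers.
Each riser is 3060/20 = 153 mm (≤ 156 mm).
T = 647 − 2·153 = 341 mm, which satisfies the 279 mm minimum.
20 risers give 19 treads; going = 19 × 341 = 6479 mm.

6479 mm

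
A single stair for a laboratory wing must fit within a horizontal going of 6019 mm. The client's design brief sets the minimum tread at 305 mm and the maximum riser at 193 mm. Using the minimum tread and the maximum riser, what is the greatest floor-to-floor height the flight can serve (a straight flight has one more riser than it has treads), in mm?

Treads that fit: ⌊6019 / 305⌋ = 19.
Risers = treads + 1 = 20.
Maximum height = 20 × 193 = 3860 mm.

3860 mm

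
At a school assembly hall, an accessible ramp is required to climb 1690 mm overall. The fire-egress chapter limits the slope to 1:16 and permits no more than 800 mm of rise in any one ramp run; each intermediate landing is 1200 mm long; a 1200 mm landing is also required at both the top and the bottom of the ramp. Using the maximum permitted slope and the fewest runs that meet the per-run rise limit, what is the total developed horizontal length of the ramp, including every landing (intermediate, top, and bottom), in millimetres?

31840 mm

At most 800 each: 1690/800 = 2.11, giving 3 ramp runs. That means 2 intermediate landings.
Ramp run (horizontal) at 1:16: 1690 × 16 = 27040 mm.
Intermediate landings: 2 × 1200 = 2400 mm.
Top and bottom landings: 2 × 1200 = 2400 mm.
Total = 27040 + 2400 + 2400 = 31840 mm.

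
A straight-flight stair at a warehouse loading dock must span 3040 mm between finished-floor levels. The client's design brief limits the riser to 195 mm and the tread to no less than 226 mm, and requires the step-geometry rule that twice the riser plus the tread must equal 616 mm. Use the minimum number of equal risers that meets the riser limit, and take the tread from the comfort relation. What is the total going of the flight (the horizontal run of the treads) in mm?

3040 / 195 = 15.590 → round up to 16 risers.
R = 3040 ÷ 16 = 190 mm.
Tread T = 616 − 2 × 190 = 236 mm (≥ 226 mm).
Going = (16 − 1) × 236 = 3540 mm.

3540 mm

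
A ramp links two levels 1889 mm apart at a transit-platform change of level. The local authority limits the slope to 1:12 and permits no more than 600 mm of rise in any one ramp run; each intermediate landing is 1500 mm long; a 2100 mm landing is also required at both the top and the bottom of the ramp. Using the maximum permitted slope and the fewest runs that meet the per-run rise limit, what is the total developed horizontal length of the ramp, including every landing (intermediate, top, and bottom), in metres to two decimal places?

⌈1889/600⌉ = 4 ramp runs. That means 3 intermediate landings.
Horizontal run for 1889 mm of rise at 1:12 is 1889 × 12 = 22668 mm.
Intermediate landings: 3 × 1500 = 4500 mm.
Top and bottom landings: 2 × 2100 = 4200 mm.
Total = 22668 + 4500 + 4200 = 31368 mm.
= 31.37 m.

31.37 m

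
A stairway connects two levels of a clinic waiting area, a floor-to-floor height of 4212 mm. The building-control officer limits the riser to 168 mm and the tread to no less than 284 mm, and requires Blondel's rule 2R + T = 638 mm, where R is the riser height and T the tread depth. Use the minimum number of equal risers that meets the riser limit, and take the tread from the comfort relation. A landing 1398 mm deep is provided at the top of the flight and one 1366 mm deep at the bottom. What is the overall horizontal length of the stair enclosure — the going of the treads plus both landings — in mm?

⌈4212/168⌉ = 26 risers.
R = 4212 ÷ 26 = 162 mm.
Tread T = 638 − 2 × 162 = 314 mm (≥ 284 mm).
Going = (26 − 1) × 314 = 7850 mm.
Add landings: 7850 + 1398 + 1366 = 10614 mm.

10614 mm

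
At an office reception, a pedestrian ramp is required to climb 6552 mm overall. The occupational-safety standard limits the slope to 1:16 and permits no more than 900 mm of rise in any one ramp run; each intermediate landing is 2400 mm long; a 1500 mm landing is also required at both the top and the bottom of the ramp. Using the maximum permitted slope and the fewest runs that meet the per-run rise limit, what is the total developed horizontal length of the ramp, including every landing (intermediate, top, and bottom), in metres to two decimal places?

At most 900 each: 6552/900 = 7.28, giving 8 ramp runs. That means 7 intermediate landings.
Horizontal run for 6552 mm of rise at 1:16 is 6552 × 16 = 104832 mm.
Intermediate landings: 7 × 2400 = 16800 mm.
Top and bottom landings: 2 × 1500 = 3000 mm.
Total = 104832 + 16800 + 3000 = 124632 mm.
= 124.63 m.

124.63 m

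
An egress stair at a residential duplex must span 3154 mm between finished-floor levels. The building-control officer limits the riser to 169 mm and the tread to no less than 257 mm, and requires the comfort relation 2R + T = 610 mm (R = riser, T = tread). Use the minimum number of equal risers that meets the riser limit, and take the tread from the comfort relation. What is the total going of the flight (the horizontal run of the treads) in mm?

3154 / 169 = 18.66, so 19 risers are needed.
R = 3154 ÷ 19 = 166 mm.
Tread T = 610 − 2 × 166 = 278 mm (≥ 257 mm).
19 risers give 18 treads; going = 18 × 278 = 5004 mm.

5004 mm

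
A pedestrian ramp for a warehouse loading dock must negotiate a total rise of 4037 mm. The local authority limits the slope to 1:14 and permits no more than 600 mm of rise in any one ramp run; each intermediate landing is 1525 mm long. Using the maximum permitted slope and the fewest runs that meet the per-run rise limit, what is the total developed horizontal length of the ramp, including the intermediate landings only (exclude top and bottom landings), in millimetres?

65668 mm

At most 600 each: 4037/600 = 6.73, giving 7 ramp runs. That means 6 intermediate landings.
Ramp run (horizontal) at 1:14: 4037 × 14 = 56518 mm.
Intermediate landings: 6 × 1525 = 9150 mm.
Developed length = 56518 + 9150 = 65668 mm.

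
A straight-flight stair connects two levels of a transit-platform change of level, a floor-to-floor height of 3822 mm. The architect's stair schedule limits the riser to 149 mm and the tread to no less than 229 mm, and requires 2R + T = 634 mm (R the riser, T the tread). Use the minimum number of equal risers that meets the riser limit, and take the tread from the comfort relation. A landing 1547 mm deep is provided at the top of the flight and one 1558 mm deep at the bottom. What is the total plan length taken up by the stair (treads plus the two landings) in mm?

At most 149 each: 3822/149 = 25.65, giving 26 risers.
Riser R = 3822 / 26 = 147 mm, within the 149 mm limit.
T = 634 − 2·147 = 340 mm, which satisfies the 229 mm minimum.
Going = (26 − 1) × 340 = 8500 mm.
Enclosure = 8500 + 1547 + 1558 = 11605 mm.

11605 mm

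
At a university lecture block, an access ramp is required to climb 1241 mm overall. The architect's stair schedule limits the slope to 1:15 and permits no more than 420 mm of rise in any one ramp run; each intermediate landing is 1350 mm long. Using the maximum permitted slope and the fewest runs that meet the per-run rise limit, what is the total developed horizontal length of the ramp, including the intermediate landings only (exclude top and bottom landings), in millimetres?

21315 mm

At most 420 each: 1241/420 = 2.95, giving 3 ramp runs. That means 2 intermediate landings.
Ramp run (horizontal) at 1:15: 1241 × 15 = 18615 mm.
2 intermediate landings contribute 2 × 1350 = 2700 mm.
Total developed length = 18615 + 2700 = 21315 mm.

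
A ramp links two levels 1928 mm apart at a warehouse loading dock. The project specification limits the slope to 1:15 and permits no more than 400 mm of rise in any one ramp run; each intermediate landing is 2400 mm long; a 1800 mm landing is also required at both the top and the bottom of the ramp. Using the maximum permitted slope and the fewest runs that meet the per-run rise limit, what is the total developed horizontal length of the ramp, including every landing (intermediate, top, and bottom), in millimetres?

42120 mm

At most 400 each: 1928/400 = 4.82, giving 5 ramp runs. That means 4 intermediate landings.
Horizontal run for 1928 mm of rise at 1:15 is 1928 × 15 = 28920 mm.
4 intermediate landings contribute 4 × 2400 = 9600 mm.
Top and bottom landings: 2 × 1800 = 3600 mm.
Total = 28920 + 9600 + 3600 = 42120 mm.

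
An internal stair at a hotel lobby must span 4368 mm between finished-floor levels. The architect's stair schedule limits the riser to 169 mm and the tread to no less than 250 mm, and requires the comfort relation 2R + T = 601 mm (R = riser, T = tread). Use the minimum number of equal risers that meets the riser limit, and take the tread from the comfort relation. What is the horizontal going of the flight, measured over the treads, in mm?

6625 mm

4368 / 169 = 25.85, so 26 risers are needed.
Each riser is 4368/26 = 168 mm (≤ 169 mm).
T = 601 − 2·168 = 265 mm, which satisfies the 250 mm minimum.
26 risers give 25 treads; going = 25 × 265 = 6625 mm.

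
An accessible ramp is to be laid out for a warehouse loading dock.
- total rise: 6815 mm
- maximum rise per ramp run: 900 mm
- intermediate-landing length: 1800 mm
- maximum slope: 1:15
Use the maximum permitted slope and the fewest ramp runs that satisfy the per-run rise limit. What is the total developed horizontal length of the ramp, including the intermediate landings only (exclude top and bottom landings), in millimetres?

114825 mm

At most 900 each: 6815/900 = 7.57, giving 8 ramp runs. That means 7 intermediate landings.
Horizontal run for 6815 mm of rise at 1:15 is 6815 × 15 = 102225 mm.
7 intermediate landings contribute 7 × 1800 = 12600 mm.
Total developed length = 102225 + 12600 = 114825 mm.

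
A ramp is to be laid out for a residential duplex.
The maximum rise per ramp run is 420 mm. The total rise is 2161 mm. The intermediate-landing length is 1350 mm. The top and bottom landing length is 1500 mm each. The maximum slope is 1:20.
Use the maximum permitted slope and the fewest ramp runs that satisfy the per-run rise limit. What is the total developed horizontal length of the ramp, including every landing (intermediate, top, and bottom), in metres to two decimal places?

2161 / 420 = 5.15, so 6 ramp runs are needed. That means 5 intermediate landings.
Horizontal run for 2161 mm of rise at 1:20 is 2161 × 20 = 43220 mm.
5 intermediate landings contribute 5 × 1350 = 6750 mm.
Top and bottom landings: 2 × 1500 = 3000 mm.
Total = 43220 + 6750 + 3000 = 52970 mm.
= 52.97 m.

52.97 m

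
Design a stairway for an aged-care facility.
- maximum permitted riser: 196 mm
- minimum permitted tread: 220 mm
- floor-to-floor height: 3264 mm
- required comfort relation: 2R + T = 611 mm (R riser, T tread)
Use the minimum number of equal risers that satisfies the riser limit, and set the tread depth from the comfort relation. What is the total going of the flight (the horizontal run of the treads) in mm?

3632 mm

⌈3264/196⌉ = 17 risers.
Each riser is 3264/17 = 192 mm (≤ 196 mm).
T = 611 − 2·192 = 227 mm, which satisfies the 220 mm minimum.
Going = (17 − 1) × 227 = 3632 mm.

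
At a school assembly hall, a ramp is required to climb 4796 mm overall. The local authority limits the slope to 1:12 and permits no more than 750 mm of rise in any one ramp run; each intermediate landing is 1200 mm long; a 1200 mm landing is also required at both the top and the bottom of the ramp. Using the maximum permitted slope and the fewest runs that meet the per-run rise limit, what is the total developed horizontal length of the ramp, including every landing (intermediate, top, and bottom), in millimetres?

67152 mm

At most 750 each: 4796/750 = 6.39, giving 7 ramp runs. That means 6 intermediate landings.
Horizontal run for 4796 mm of rise at 1:12 is 4796 × 12 = 57552 mm.
Intermediate landings: 6 × 1200 = 7200 mm.
Top and bottom landings: 2 × 1200 = 2400 mm.
Total = 57552 + 7200 + 2400 = 67152 mm.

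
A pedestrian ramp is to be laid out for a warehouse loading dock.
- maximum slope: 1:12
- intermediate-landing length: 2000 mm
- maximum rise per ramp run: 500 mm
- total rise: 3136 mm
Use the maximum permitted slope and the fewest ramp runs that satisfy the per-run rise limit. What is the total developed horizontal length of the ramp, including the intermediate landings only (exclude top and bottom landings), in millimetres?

49632 mm

At most 500 each: 3136/500 = 6.27, giving 7 ramp runs. That means 6 intermediate landings.
Ramp run (horizontal) at 1:12: 3136 × 12 = 37632 mm.
6 intermediate landings contribute 6 × 2000 = 12000 mm.
Developed length = 37632 + 12000 = 49632 mm.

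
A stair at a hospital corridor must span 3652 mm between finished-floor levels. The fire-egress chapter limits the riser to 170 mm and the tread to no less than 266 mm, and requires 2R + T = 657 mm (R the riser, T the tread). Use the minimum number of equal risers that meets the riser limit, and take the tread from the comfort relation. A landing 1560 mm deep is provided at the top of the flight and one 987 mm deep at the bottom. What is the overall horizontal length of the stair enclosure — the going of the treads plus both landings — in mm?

⌈3652/170⌉ = 22 risers.
Each riser is 3652/22 = 166 mm (≤ 170 mm).
From 2R + T = 657: T = 657 − 332 = 325 mm.
22 risers give 21 treads; going = 21 × 325 = 6825 mm.
Enclosure = 6825 + 1560 + 987 = 9372 mm.

9372 mm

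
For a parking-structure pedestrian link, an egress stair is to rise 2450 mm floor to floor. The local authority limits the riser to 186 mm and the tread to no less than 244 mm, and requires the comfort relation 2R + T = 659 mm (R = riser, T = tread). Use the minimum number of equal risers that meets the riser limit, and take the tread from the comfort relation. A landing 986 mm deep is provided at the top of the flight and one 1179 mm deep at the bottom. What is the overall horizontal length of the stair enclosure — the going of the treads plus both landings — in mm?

6182 mm

2450 / 186 = 13.172 → round up to 14 risers.
Each riser is 2450/14 = 175 mm (≤ 186 mm).
Tread T = 659 − 2 × 175 = 309 mm (≥ 244 mm).
Going = (14 − 1) × 309 = 4017 mm.
Enclosure = 4017 + 986 + 1179 = 6182 mm.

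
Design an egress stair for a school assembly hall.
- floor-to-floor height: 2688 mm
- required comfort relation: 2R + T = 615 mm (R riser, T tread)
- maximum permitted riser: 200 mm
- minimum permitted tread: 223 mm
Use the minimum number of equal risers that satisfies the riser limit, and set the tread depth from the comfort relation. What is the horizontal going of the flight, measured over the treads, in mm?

⌈2688/200⌉ = 14 risers.
Riser R = 2688 / 14 = 192 mm, within the 200 mm limit.
From 2R + T = 615: T = 615 − 384 = 231 mm.
14 risers give 13 treads; going = 13 × 231 = 3003 mm.

3003 mm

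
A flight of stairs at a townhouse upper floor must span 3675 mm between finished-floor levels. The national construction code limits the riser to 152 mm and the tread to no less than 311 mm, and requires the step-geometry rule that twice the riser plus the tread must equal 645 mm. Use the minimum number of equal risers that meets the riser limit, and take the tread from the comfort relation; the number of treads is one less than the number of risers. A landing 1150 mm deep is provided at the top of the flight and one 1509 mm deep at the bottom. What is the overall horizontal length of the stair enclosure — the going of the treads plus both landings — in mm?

11083 mm

⌈3675/152⌉ = 25 risers.
R = 3675 ÷ 25 = 147 mm.
Tread T = 645 − 2 × 147 = 351 mm (≥ 311 mm).
25 risers give 24 treads; going = 24 × 351 = 8424 mm.
Enclosure = 8424 + 1150 + 1509 = 11083 mm.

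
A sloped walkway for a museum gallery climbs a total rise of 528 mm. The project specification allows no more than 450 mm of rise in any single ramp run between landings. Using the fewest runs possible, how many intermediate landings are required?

1 intermediate landings

⌈528/450⌉ = 2 ramp runs.
2 runs are separated by 1 intermediate landings.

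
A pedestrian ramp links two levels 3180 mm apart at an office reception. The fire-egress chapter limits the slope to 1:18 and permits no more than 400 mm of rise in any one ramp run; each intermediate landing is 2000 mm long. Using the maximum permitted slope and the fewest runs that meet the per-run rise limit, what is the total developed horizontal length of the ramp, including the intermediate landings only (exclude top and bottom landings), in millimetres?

At most 400 each: 3180/400 = 7.95, giving 8 ramp runs. That means 7 intermediate landings.
Horizontal run for 3180 mm of rise at 1:18 is 3180 × 18 = 57240 mm.
7 intermediate landings contribute 7 × 2000 = 14000 mm.
Total developed length = 57240 + 14000 = 71240 mm.

71240 mm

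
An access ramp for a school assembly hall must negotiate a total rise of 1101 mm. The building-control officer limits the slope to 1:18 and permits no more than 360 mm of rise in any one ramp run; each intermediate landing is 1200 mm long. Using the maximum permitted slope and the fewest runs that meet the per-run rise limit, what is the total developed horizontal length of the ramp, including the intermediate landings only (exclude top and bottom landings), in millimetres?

23418 mm

At most 360 each: 1101/360 = 3.06, giving 4 ramp runs. That means 3 intermediate landings.
Horizontal run for 1101 mm of rise at 1:18 is 1101 × 18 = 19818 mm.
3 intermediate landings contribute 3 × 1200 = 3600 mm.
Total developed length = 19818 + 3600 = 23418 mm.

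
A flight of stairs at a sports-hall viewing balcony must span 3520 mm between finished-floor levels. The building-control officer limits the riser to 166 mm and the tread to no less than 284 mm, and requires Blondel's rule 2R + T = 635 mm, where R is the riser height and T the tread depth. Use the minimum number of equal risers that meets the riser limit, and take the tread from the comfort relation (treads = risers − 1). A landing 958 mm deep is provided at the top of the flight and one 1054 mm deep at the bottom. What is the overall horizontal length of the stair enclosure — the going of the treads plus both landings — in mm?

8627 mm

At most 166 each: 3520/166 = 21.20, giving 22 risers.
Riser R = 3520 / 22 = 160 mm, within the 166 mm limit.
Tread T = 635 − 2 × 160 = 315 mm (≥ 284 mm).
Going = (22 − 1) × 315 = 6615 mm.
Add landings: 6615 + 958 + 1054 = 8627 mm.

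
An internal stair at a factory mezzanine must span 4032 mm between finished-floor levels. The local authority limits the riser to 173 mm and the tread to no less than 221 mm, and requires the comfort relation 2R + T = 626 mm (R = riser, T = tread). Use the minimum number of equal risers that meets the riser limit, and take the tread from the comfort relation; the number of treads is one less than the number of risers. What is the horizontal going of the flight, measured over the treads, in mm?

At most 173 each: 4032/173 = 23.31, giving 24 risers.
Riser R = 4032 / 24 = 168 mm, within the 173 mm limit.
T = 626 − 2·168 = 290 mm, which satisfies the 221 mm minimum.
Treads = 24 − 1 = 23; going = 23 × 290 = 6670 mm.

6670 mm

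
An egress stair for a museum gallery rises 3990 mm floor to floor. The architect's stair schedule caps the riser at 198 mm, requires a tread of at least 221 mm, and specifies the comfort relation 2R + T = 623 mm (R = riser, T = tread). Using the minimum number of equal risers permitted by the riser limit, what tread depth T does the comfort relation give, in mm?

243 mm

⌈3990/198⌉ = 21 risers.
R = 3990 ÷ 21 = 190 mm.
From 2R + T = 623: T = 623 − 380 = 243 mm.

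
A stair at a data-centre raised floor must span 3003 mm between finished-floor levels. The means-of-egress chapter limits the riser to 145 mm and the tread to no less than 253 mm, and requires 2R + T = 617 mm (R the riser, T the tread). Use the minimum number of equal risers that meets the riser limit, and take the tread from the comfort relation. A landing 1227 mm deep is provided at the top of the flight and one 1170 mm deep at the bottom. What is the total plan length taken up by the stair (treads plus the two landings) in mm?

9017 mm

⌈3003/145⌉ = 21 risers.
Each riser is 3003/21 = 143 mm (≤ 145 mm).
From 2R + T = 617: T = 617 − 286 = 331 mm.
21 risers give 20 treads; going = 20 × 331 = 6620 mm.
Enclosure = 6620 + 1227 + 1170 = 9017 mm.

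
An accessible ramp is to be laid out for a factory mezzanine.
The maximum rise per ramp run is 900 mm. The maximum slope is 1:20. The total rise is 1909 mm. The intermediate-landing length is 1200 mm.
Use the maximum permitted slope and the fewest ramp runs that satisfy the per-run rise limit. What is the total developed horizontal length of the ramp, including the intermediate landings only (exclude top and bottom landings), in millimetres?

1909 / 900 = 2.121 → round up to 3 ramp runs. That means 2 intermediate landings.
Horizontal run for 1909 mm of rise at 1:20 is 1909 × 20 = 38180 mm.
2 intermediate landings contribute 2 × 1200 = 2400 mm.
Total developed length = 38180 + 2400 = 40580 mm.

40580 mm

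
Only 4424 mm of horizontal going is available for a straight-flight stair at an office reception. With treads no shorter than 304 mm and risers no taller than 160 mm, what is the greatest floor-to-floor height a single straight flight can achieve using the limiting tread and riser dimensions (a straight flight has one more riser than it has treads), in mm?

Treads that fit: ⌊4424 / 304⌋ = 14.
Risers = treads + 1 = 15.
Maximum height = 15 × 160 = 2400 mm.

2400 mm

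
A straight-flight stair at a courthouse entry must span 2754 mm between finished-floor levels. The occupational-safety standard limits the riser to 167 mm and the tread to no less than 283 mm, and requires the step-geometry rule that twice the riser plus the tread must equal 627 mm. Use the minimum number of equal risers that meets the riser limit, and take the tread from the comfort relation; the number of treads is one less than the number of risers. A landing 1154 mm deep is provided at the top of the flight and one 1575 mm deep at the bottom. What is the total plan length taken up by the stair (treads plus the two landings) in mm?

At most 167 each: 2754/167 = 16.49, giving 17 risers.
R = 2754 ÷ 17 = 162 mm.
From 2R + T = 627: T = 627 − 324 = 303 mm.
Treads = 17 − 1 = 16; going = 16 × 303 = 4848 mm.
Enclosure = 4848 + 1154 + 1575 = 7577 mm.

7577 mm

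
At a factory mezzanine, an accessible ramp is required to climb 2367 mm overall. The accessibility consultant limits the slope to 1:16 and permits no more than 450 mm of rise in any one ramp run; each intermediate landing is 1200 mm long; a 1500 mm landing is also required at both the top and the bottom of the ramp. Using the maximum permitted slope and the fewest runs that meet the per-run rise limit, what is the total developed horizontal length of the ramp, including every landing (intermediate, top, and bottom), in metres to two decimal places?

46.87 m

At most 450 each: 2367/450 = 5.26, giving 6 ramp runs. That means 5 intermediate landings.
Ramp run (horizontal) at 1:16: 2367 × 16 = 37872 mm.
5 intermediate landings contribute 5 × 1200 = 6000 mm.
Top and bottom landings: 2 × 1500 = 3000 mm.
Total = 37872 + 6000 + 3000 = 46872 mm.
= 46.87 m.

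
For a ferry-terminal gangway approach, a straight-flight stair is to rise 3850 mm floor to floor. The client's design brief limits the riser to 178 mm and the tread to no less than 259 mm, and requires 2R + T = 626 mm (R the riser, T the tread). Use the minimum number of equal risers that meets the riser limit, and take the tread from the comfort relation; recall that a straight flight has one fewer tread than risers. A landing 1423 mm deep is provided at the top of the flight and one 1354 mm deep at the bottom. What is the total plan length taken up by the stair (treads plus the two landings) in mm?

8573 mm

⌈3850/178⌉ = 22 risers.
Riser R = 3850 / 22 = 175 mm, within the 178 mm limit.
T = 626 − 2·175 = 276 mm, which satisfies the 259 mm minimum.
Going = (22 − 1) × 276 = 5796 mm.
Enclosure = 5796 + 1423 + 1354 = 8573 mm.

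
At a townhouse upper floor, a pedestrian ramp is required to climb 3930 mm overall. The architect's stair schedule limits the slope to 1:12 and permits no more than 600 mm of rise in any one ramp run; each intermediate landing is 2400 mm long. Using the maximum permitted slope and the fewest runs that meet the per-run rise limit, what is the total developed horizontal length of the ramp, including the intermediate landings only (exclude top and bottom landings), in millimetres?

61560 mm

⌈3930/600⌉ = 7 ramp runs. That means 6 intermediate landings.
Horizontal run for 3930 mm of rise at 1:12 is 3930 × 12 = 47160 mm.
Intermediate landings: 6 × 2400 = 14400 mm.
Developed length = 47160 + 14400 = 61560 mm.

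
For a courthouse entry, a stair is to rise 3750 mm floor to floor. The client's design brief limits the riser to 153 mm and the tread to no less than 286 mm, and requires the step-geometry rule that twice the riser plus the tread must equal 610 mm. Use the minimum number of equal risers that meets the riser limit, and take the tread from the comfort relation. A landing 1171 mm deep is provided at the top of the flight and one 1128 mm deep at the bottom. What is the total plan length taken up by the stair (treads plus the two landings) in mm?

3750 / 153 = 24.51, so 25 risers are needed.
Each riser is 3750/25 = 150 mm (≤ 153 mm).
From 2R + T = 610: T = 610 − 300 = 310 mm.
25 risers give 24 treads; going = 24 × 310 = 7440 mm.
Enclosure = 7440 + 1171 + 1128 = 9739 mm.

9739 mm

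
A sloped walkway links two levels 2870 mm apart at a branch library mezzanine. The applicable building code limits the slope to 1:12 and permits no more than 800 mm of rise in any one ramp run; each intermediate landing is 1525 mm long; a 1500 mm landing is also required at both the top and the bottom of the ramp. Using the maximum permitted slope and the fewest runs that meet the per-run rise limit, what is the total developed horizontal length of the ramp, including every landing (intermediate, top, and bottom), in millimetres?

42015 mm

⌈2870/800⌉ = 4 ramp runs. That means 3 intermediate landings.
Ramp run (horizontal) at 1:12: 2870 × 12 = 34440 mm.
Intermediate landings: 3 × 1525 = 4575 mm.
Top and bottom landings: 2 × 1500 = 3000 mm.
Total = 34440 + 4575 + 3000 = 42015 mm.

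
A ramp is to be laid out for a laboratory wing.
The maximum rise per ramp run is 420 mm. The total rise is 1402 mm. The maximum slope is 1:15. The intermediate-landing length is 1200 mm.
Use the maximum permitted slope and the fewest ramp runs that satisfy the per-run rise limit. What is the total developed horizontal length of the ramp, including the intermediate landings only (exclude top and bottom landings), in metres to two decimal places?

24.63 m

1402 / 420 = 3.34, so 4 ramp runs are needed. That means 3 intermediate landings.
Ramp run (horizontal) at 1:15: 1402 × 15 = 21030 mm.
3 intermediate landings contribute 3 × 1200 = 3600 mm.
Developed length = 21030 + 3600 = 24630 mm.
= 24.63 m.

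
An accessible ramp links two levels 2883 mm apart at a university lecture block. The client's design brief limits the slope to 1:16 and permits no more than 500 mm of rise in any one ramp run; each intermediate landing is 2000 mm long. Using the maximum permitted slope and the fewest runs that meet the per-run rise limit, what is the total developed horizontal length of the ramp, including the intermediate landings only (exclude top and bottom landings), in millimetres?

2883 / 500 = 5.766 → round up to 6 ramp runs. That means 5 intermediate landings.
Ramp run (horizontal) at 1:16: 2883 × 16 = 46128 mm.
5 intermediate landings contribute 5 × 2000 = 10000 mm.
Total developed length = 46128 + 10000 = 56128 mm.

56128 mm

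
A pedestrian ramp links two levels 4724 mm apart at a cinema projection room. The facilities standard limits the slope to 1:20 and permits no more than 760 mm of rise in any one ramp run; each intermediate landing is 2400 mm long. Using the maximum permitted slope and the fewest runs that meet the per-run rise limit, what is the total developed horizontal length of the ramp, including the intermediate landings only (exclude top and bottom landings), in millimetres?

108880 mm

At most 760 each: 4724/760 = 6.22, giving 7 ramp runs. That means 6 intermediate landings.
Horizontal run for 4724 mm of rise at 1:20 is 4724 × 20 = 94480 mm.
6 intermediate landings contribute 6 × 2400 = 14400 mm.
Developed length = 94480 + 14400 = 108880 mm.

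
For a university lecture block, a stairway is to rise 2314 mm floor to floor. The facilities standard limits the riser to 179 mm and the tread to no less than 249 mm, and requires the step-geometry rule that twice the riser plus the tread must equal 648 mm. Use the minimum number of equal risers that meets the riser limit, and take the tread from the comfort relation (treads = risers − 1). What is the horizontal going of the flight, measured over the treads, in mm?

At most 179 each: 2314/179 = 12.93, giving 13 risers.
Riser R = 2314 / 13 = 178 mm, within the 179 mm limit.
T = 648 − 2·178 = 292 mm, which satisfies the 249 mm minimum.
Treads = 13 − 1 = 12; going = 12 × 292 = 3504 mm.

3504 mm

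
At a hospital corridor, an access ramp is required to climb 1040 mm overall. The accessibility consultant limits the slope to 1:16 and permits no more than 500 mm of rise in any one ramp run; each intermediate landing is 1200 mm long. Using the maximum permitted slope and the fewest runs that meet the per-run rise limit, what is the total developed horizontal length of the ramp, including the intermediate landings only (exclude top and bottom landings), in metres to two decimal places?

At most 500 each: 1040/500 = 2.08, giving 3 ramp runs. That means 2 intermediate landings.
Ramp run (horizontal) at 1:16: 1040 × 16 = 16640 mm.
Intermediate landings: 2 × 1200 = 2400 mm.
Developed length = 16640 + 2400 = 19040 mm.
= 19.04 m.

19.04 m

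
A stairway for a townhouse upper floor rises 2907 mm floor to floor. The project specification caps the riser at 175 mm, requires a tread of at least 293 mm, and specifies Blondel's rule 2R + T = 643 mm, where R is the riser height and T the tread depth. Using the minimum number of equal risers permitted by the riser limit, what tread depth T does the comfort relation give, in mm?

301 mm

At most 175 each: 2907/175 = 16.61, giving 17 risers.
Riser R = 2907 / 17 = 171 mm, within the 175 mm limit.
Tread T = 643 − 2 × 171 = 301 mm (≥ 293 mm).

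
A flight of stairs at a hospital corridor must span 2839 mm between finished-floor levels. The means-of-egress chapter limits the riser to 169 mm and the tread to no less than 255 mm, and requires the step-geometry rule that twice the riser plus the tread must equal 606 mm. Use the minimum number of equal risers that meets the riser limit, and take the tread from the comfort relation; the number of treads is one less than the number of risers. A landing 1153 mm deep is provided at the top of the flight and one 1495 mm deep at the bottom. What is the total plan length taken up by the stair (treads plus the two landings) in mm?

⌈2839/169⌉ = 17 risers.
Each riser is 2839/17 = 167 mm (≤ 169 mm).
Tread T = 606 − 2 × 167 = 272 mm (≥ 255 mm).
Treads = 17 − 1 = 16; going = 16 × 272 = 4352 mm.
Enclosure = 4352 + 1153 + 1495 = 7000 mm.

7000 mm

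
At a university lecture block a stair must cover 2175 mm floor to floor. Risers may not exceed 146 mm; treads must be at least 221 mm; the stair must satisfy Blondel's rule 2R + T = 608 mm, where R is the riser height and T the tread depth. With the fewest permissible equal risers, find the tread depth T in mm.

At most 146 each: 2175/146 = 14.90, giving 15 risers.
R = 2175 ÷ 15 = 145 mm.
Tread T = 608 − 2 × 145 = 318 mm (≥ 221 mm).

318 mm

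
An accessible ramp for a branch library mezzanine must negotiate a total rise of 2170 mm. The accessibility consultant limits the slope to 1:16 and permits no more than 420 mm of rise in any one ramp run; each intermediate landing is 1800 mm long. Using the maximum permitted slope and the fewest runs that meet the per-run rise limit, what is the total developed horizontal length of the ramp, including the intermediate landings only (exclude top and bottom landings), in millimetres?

43720 mm

⌈2170/420⌉ = 6 ramp runs. That means 5 intermediate landings.
Horizontal run for 2170 mm of rise at 1:16 is 2170 × 16 = 34720 mm.
5 intermediate landings contribute 5 × 1800 = 9000 mm.
Developed length = 34720 + 9000 = 43720 mm.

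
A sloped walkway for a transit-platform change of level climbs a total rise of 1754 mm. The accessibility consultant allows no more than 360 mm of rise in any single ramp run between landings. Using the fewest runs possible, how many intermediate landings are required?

1754 / 360 = 4.87, so 5 ramp runs are needed.
5 runs are separated by 4 intermediate landings.

4 intermediate landings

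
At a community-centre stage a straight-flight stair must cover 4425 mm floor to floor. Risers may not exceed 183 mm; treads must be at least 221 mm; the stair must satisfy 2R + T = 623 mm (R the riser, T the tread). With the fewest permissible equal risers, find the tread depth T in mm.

269 mm

At most 183 each: 4425/183 = 24.18, giving 25 risers.
R = 4425 ÷ 25 = 177 mm.
From 2R + T = 623: T = 623 − 354 = 269 mm.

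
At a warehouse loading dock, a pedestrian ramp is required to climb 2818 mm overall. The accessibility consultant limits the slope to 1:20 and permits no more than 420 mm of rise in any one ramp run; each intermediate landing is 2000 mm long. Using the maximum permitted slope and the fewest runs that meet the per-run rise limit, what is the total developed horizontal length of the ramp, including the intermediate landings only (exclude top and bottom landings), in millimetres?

⌈2818/420⌉ = 7 ramp runs. That means 6 intermediate landings.
Horizontal run for 2818 mm of rise at 1:20 is 2818 × 20 = 56360 mm.
6 intermediate landings contribute 6 × 2000 = 12000 mm.
Total developed length = 56360 + 12000 = 68360 mm.

68360 mm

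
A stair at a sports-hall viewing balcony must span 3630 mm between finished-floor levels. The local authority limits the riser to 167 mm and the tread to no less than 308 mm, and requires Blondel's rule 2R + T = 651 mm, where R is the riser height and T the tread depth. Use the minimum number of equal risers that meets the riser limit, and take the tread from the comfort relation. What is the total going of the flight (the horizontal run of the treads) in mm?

6741 mm

⌈3630/167⌉ = 22 risers.
Riser R = 3630 / 22 = 165 mm, within the 167 mm limit.
T = 651 − 2·165 = 321 mm, which satisfies the 308 mm minimum.
22 risers give 21 treads; going = 21 × 321 = 6741 mm.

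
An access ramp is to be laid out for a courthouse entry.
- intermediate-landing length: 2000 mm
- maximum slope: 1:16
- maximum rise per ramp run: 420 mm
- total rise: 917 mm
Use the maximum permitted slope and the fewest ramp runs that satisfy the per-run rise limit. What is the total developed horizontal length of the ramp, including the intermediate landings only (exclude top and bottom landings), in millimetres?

917 / 420 = 2.183 → round up to 3 ramp runs. That means 2 intermediate landings.
Horizontal run for 917 mm of rise at 1:16 is 917 × 16 = 14672 mm.
2 intermediate landings contribute 2 × 2000 = 4000 mm.
Total developed length = 14672 + 4000 = 18672 mm.

18672 mm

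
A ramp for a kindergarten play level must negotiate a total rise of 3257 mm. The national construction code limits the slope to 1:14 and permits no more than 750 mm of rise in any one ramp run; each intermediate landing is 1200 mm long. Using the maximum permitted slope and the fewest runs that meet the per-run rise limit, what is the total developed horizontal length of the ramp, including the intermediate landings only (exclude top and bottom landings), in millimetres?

50398 mm

3257 / 750 = 4.34, so 5 ramp runs are needed. That means 4 intermediate landings.
Horizontal run for 3257 mm of rise at 1:14 is 3257 × 14 = 45598 mm.
4 intermediate landings contribute 4 × 1200 = 4800 mm.
Total developed length = 45598 + 4800 = 50398 mm.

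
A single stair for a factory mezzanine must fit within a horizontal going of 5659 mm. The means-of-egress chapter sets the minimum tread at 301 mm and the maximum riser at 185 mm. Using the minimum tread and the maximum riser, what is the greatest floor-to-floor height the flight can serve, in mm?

3515 mm

Treads that fit: ⌊5659 / 301⌋ = 18.
Risers = treads + 1 = 19.
Maximum height = 19 × 185 = 3515 mm.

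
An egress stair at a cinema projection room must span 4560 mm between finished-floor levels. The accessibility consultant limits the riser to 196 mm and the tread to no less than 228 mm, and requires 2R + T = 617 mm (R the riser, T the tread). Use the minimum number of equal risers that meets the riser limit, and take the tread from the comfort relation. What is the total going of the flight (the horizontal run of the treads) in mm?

5451 mm

4560 / 196 = 23.27, so 24 risers are needed.
Riser R = 4560 / 24 = 190 mm, within the 196 mm limit.
T = 617 − 2·190 = 237 mm, which satisfies the 228 mm minimum.
Going = (24 − 1) × 237 = 5451 mm.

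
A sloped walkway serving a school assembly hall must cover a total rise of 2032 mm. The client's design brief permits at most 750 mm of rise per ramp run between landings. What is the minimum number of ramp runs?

3 runs

At most 750 each: 2032/750 = 2.71, giving 3 ramp runs.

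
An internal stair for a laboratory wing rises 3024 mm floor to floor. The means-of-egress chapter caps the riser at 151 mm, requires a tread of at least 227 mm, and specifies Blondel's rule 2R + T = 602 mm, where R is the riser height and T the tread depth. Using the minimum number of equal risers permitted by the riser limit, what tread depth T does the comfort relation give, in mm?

314 mm

At most 151 each: 3024/151 = 20.03, giving 21 risers.
R = 3024 ÷ 21 = 144 mm.
Tread T = 602 − 2 × 144 = 314 mm (≥ 227 mm).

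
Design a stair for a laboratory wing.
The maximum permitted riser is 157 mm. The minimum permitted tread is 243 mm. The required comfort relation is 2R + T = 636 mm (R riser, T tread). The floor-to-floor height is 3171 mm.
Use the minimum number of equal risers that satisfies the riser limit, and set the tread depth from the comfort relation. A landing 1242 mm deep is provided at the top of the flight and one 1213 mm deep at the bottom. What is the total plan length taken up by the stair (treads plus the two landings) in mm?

9135 mm

3171 / 157 = 20.197 → round up to 21 risers.
R = 3171 ÷ 21 = 151 mm.
From 2R + T = 636: T = 636 − 302 = 334 mm.
Treads = 21 − 1 = 20; going = 20 × 334 = 6680 mm.
Enclosure = 6680 + 1242 + 1213 = 9135 mm.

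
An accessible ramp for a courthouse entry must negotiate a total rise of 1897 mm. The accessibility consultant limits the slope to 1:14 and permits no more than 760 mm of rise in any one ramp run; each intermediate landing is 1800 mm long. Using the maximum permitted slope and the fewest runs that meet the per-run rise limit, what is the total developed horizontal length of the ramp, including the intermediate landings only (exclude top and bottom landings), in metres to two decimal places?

1897 / 760 = 2.496 → round up to 3 ramp runs. That means 2 intermediate landings.
Horizontal run for 1897 mm of rise at 1:14 is 1897 × 14 = 26558 mm.
2 intermediate landings contribute 2 × 1800 = 3600 mm.
Developed length = 26558 + 3600 = 30158 mm.
= 30.16 m.

30.16 m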